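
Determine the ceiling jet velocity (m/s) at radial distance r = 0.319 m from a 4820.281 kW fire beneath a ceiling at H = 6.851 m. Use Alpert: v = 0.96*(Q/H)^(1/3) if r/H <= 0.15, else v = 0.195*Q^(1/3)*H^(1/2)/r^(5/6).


r/H = 0.319 / 6.851 = 0.046563
r/H <= 0.15, so v = 0.96*(Q/H)^(1/3)
Q/H = 703.59
(Q/H)^(1/3) = 8.8942
v = 0.96 * 8.8942 = 8.5384 m/s

8.5384 m/s


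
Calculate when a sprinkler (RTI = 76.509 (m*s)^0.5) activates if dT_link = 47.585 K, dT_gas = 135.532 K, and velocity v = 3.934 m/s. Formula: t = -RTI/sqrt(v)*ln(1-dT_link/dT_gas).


dT_link/dT_gas = 0.35110
ln(1 - 0.35110) = -0.43247
t = -76.509 / sqrt(3.934) * -0.43247 = 16.682 s

16.682 s


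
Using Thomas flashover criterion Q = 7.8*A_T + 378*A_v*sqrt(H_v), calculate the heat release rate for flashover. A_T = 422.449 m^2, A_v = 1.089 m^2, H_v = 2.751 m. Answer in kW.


7.8*A_T = 3295.1
sqrt(H_v) = 1.6586
378*A_v*sqrt(H_v) = 682.76
Q = 3295.1 + 682.76 = 3977.9 kW

3977.9 kW


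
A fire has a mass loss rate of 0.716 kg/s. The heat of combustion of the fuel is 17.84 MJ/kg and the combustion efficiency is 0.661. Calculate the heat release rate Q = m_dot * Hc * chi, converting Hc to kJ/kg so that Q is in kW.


Hc = 17.84 MJ/kg = 17.84 * 1000 kJ/kg = 17840 kJ/kg
Q = 0.716 kg/s * 17840 kJ/kg * 0.661 = 8443.2 kW

8443.2 kW


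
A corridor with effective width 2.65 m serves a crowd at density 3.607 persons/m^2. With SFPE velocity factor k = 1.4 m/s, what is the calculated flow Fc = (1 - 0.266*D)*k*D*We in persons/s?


1 - 0.266*D = 1 - 0.266*3.607 = 0.040538
Fs = 0.040538 * 1.4 * 3.607 = 0.20471 persons/(s*m)
Fc = 0.20471 * 2.65 = 0.54248 persons/s

0.54248 persons/s


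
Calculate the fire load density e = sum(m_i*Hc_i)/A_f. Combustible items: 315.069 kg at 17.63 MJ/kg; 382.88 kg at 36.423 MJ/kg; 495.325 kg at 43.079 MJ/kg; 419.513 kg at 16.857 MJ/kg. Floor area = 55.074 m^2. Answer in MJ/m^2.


Total energy = 315.069*17.63 + 382.88*36.423 + 495.325*43.079 + 419.513*16.857
= 5554.666 + 13945.64 + 21338.11 + 7071.731
= 47910.14 MJ
e = 47910.14 / 55.074 = 869.92 MJ/m^2

869.92 MJ/m^2


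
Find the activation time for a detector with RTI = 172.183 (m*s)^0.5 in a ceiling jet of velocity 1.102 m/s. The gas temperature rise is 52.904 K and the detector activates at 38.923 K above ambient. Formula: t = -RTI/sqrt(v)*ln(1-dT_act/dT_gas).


dT_act/dT_gas = 0.73573
ln(1 - 0.73573) = -1.3308
t = -172.183 / sqrt(1.102) * -1.3308 = 218.28 s

218.28 s


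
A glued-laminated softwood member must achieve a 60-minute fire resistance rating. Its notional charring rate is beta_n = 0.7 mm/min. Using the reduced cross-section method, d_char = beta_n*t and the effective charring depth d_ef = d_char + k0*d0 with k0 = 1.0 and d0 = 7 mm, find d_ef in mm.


d_char = 0.7 * 60 = 42 mm
d_ef = 42 + 1.0*7 = 49 mm

49 mm


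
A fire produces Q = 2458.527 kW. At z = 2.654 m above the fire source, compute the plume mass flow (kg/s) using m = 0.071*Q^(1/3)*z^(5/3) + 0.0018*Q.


Q^(1/3) = 13.497
z^(5/3) = 5.0875
First term = 0.071 * 13.497 * 5.0875 = 4.8751
Second term = 0.0018 * 2458.527 = 4.4253
m = 9.3005 kg/s

9.3005 kg/s


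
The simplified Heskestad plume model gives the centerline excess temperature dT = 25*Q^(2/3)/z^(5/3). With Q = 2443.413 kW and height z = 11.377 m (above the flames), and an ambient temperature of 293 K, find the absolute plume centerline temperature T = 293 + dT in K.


Q^(2/3) = 181.41
z^(5/3) = 57.550
dT = 25 * 181.41 / 57.550 = 78.806 K
T = 293 + 78.806 = 371.81 K

371.81 K


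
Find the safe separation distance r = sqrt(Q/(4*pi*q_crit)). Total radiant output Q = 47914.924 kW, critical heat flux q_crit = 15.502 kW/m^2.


4*pi*q_crit = 194.80
Q/(4*pi*q_crit) = 245.96
r = sqrt(245.96) = 15.683 m

15.683 m


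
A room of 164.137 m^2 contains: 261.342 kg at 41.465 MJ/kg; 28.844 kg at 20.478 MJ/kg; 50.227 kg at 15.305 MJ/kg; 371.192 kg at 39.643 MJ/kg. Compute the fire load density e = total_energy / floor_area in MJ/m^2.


Total energy = 261.342*41.465 + 28.844*20.478 + 50.227*15.305 + 371.192*39.643
= 10836.55 + 590.6674 + 768.7242 + 14715.16
= 26911.10 MJ
e = 26911.10 / 164.137 = 163.96 MJ/m^2

163.96 MJ/m^2


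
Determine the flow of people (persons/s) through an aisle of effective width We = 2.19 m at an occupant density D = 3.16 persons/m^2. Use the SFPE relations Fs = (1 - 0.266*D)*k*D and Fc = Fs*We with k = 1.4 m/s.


1 - 0.266*D = 1 - 0.266*3.16 = 0.15944
Fs = 0.15944 * 1.4 * 3.16 = 0.70536 persons/(s*m)
Fc = 0.70536 * 2.19 = 1.5447 persons/s

1.5447 persons/s


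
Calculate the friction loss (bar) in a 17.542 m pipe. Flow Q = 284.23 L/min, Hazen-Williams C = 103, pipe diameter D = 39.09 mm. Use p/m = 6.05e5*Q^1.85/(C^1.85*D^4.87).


Q^1.85 = 34617
C^1.85 = 5293.6
D^4.87 = 5.6671e+07
p/m = 0.069813 bar/m
p_total = 0.069813 * 17.542 = 1.2247 bar

1.2247 bar


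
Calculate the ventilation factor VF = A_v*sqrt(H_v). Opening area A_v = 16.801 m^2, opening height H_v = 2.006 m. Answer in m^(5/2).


sqrt(H_v) = 1.4163
VF = 16.801 * 1.4163 = 23.796 m^(5/2)

23.796 m^(5/2)


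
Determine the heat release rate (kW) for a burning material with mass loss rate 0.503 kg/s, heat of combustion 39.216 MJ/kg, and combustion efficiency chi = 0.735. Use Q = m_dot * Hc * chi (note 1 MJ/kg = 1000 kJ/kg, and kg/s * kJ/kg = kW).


Hc = 39.216 MJ/kg = 39.216 * 1000 kJ/kg = 39216 kJ/kg
Q = 0.503 kg/s * 39216 kJ/kg * 0.735 = 14498 kW

14498 kW


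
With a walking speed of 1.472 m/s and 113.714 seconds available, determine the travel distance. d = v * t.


d = 1.472 * 113.714 = 167.39 m

167.39 m


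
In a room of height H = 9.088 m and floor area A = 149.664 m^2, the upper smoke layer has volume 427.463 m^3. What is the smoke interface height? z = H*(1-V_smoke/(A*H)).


V/(A*H) = 0.31428
1 - 0.31428 = 0.68572
z = 9.088 * 0.68572 = 6.2318 m

6.2318 m


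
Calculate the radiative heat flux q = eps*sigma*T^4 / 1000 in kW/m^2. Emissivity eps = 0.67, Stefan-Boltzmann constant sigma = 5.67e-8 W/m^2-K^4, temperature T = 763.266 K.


T^4 = 3.3939e+11
q = 0.67 * 5.67e-8 * 3.3939e+11 / 1000 = 12.893 kW/m^2

12.893 kW/m^2


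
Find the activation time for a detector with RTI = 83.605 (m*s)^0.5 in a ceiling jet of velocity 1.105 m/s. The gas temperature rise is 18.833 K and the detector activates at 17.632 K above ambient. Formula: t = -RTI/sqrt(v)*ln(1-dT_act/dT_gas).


dT_act/dT_gas = 0.93623
ln(1 - 0.93623) = -2.7525
t = -83.605 / sqrt(1.105) * -2.7525 = 218.91 s

218.91 s


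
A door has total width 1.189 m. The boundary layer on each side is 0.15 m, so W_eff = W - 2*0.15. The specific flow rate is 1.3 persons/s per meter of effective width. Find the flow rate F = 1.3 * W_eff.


W_eff = 1.189 - 0.30 = 0.889 m
F = 1.3 * 0.889 = 1.1557 persons/s

1.1557 persons/s


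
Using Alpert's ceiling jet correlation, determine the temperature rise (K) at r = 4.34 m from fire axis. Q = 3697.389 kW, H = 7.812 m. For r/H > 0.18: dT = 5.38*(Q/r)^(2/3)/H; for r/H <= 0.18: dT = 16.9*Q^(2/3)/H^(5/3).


r/H = 4.34 / 7.812 = 0.55556
r/H > 0.18, so dT = 5.38*(Q/r)^(2/3)/H
Q/r = 851.93
(Q/r)^(2/3) = 89.868
dT = 5.38 * 89.868 / 7.812 = 61.890 K

61.890 K


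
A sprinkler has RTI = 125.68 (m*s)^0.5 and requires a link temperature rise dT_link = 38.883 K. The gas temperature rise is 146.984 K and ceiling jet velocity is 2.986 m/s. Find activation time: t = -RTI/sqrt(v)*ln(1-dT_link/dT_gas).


dT_link/dT_gas = 0.26454
ln(1 - 0.26454) = -0.30726
t = -125.68 / sqrt(2.986) * -0.30726 = 22.347 s

22.347 s


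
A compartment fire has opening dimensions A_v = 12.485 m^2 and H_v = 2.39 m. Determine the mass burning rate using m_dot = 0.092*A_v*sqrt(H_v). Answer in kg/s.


sqrt(H_v) = 1.5460
m_dot = 0.092 * 12.485 * 1.5460 = 1.7757 kg/s

1.7757 kg/s


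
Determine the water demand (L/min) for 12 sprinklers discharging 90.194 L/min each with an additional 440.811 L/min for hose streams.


Sprinkler demand = 12 * 90.194 = 1082.328 L/min
Total = 1082.328 + 440.811 = 1523.139 L/min

1523.139 L/min


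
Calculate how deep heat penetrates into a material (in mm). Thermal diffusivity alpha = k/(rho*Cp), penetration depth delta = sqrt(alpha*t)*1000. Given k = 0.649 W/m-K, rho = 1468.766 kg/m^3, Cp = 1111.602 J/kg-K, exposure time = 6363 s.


alpha = 0.649 / (1468.766 * 1111.602) = 3.9751e-07 m^2/s
alpha * t = 0.0025293
delta = sqrt(0.0025293) * 1000 = 50.292 mm

50.292 mm


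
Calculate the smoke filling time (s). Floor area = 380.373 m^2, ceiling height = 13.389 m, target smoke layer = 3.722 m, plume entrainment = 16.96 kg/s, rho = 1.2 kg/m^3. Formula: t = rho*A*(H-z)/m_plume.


H - z = 9.667 m
t = 1.2 * 380.373 * 9.667 / 16.96 = 260.17 s

260.17 s


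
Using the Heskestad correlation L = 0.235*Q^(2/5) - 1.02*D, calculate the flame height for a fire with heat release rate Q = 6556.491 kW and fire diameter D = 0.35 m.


Q^(2/5) = 33.625
0.235 * Q^(2/5) = 7.9020
1.02 * D = 0.357
L = 7.5450 m

7.5450 m


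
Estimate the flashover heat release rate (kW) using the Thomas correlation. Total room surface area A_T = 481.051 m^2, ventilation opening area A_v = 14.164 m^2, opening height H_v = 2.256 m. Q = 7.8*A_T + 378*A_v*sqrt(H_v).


7.8*A_T = 3752.2
sqrt(H_v) = 1.5020
378*A_v*sqrt(H_v) = 8041.7
Q = 3752.2 + 8041.7 = 11794 kW

11794 kW


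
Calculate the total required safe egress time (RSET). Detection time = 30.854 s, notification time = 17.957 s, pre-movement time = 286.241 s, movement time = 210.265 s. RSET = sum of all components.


Total = 30.854 + 17.957 + 286.241 + 210.265 = 545.317 s

545.317 s


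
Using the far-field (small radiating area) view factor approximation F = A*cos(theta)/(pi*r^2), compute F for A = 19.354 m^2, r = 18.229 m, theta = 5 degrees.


cos(5 deg) = 0.99619
pi*r^2 = 1043.9
F = 19.354 * 0.99619 / 1043.9 = 0.018469

0.018469


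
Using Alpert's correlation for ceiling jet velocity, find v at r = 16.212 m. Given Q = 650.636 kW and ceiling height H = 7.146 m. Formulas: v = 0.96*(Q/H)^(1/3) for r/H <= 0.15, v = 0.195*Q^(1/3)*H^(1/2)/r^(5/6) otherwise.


r/H = 16.212 / 7.146 = 2.2687
r/H > 0.15, so v = 0.195*Q^(1/3)*H^(1/2)/r^(5/6)
Q^(1/3) = 8.6652
H^(1/2) = 2.6732
r^(5/6) = 10.191
v = 0.195 * 8.6652 * 2.6732 / 10.191 = 0.44325 m/s

0.44325 m/s


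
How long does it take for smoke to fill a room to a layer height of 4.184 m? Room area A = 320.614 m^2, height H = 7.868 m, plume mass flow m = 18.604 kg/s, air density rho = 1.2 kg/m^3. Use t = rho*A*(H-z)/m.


H - z = 3.684 m
t = 1.2 * 320.614 * 3.684 / 18.604 = 76.186 s

76.186 s


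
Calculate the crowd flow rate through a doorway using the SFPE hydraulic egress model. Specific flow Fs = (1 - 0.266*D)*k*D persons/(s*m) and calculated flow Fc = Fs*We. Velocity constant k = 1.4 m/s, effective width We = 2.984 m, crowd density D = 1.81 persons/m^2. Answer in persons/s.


1 - 0.266*D = 1 - 0.266*1.81 = 0.51854
Fs = 0.51854 * 1.4 * 1.81 = 1.3140 persons/(s*m)
Fc = 1.3140 * 2.984 = 3.9209 persons/s

3.9209 persons/s


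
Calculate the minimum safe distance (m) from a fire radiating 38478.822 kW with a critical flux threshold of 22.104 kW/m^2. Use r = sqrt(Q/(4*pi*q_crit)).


4*pi*q_crit = 277.77
Q/(4*pi*q_crit) = 138.53
r = sqrt(138.53) = 11.770 m

11.770 m


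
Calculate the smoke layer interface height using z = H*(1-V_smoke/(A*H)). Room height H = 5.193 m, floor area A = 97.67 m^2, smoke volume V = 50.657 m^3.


V/(A*H) = 0.099876
1 - 0.099876 = 0.90012
z = 5.193 * 0.90012 = 4.6743 m

4.6743 m


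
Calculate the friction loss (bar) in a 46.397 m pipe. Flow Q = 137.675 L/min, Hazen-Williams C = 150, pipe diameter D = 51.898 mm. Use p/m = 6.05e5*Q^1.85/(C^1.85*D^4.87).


Q^1.85 = 9054.9
C^1.85 = 10611
D^4.87 = 2.2531e+08
p/m = 0.0022913 bar/m
p_total = 0.0022913 * 46.397 = 0.10631 bar

0.10631 bar


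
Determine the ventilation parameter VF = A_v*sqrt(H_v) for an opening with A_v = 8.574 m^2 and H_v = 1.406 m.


sqrt(H_v) = 1.1857
VF = 8.574 * 1.1857 = 10.167 m^(5/2)

10.167 m^(5/2)


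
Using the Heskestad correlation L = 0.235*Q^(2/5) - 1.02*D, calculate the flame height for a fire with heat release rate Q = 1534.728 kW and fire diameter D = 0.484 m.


Q^(2/5) = 18.811
0.235 * Q^(2/5) = 4.4206
1.02 * D = 0.49368
L = 3.9269 m

3.9269 m


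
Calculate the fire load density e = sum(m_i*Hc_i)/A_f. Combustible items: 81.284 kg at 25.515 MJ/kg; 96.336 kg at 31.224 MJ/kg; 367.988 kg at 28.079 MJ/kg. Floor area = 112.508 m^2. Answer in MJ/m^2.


Total energy = 81.284*25.515 + 96.336*31.224 + 367.988*28.079
= 2073.961 + 3007.995 + 10332.74
= 15414.69 MJ
e = 15414.69 / 112.508 = 137.01 MJ/m^2

137.01 MJ/m^2


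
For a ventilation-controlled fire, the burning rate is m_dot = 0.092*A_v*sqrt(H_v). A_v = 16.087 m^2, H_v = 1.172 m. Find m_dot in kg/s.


sqrt(H_v) = 1.0826
m_dot = 0.092 * 16.087 * 1.0826 = 1.6022 kg/s

1.6022 kg/s


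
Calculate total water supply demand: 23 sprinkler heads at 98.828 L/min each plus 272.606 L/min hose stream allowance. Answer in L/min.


Sprinkler demand = 23 * 98.828 = 2273.044 L/min
Total = 2273.044 + 272.606 = 2545.65 L/min

2545.65 L/min


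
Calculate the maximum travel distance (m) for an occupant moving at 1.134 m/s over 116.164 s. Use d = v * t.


d = 1.134 * 116.164 = 131.73 m

131.73 m


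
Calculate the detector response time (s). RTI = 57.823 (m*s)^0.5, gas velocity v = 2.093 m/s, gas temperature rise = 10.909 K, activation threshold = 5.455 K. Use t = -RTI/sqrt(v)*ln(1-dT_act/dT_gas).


dT_act/dT_gas = 0.50005
ln(1 - 0.50005) = -0.69324
t = -57.823 / sqrt(2.093) * -0.69324 = 27.708 s

27.708 s


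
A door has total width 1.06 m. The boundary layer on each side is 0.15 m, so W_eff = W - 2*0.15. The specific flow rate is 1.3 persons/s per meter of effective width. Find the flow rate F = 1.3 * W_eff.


W_eff = 1.06 - 0.30 = 0.76 m
F = 1.3 * 0.76 = 0.988 persons/s

0.988 persons/s


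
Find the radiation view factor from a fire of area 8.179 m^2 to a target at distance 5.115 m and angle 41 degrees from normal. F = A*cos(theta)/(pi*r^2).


cos(41 deg) = 0.75471
pi*r^2 = 82.194
F = 8.179 * 0.75471 / 82.194 = 0.075100

0.075100


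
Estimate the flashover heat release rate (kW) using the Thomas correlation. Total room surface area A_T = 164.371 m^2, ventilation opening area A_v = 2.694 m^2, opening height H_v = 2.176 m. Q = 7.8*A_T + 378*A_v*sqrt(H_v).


7.8*A_T = 1282.1
sqrt(H_v) = 1.4751
378*A_v*sqrt(H_v) = 1502.2
Q = 1282.1 + 1502.2 = 2784.3 kW

2784.3 kW


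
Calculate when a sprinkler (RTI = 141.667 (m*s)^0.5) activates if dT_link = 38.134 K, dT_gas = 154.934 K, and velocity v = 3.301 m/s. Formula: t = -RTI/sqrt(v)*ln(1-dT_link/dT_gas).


dT_link/dT_gas = 0.24613
ln(1 - 0.24613) = -0.28254
t = -141.667 / sqrt(3.301) * -0.28254 = 22.030 s

22.030 s


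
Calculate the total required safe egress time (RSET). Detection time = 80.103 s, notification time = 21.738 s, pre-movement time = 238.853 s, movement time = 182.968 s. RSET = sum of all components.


Total = 80.103 + 21.738 + 238.853 + 182.968 = 523.662 s

523.662 s


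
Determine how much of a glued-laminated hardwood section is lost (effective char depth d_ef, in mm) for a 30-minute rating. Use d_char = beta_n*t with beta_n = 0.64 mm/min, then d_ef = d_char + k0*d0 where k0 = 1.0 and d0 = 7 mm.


d_char = 0.64 * 30 = 19.2 mm
d_ef = 19.2 + 1.0*7 = 26.2 mm

26.2 mm


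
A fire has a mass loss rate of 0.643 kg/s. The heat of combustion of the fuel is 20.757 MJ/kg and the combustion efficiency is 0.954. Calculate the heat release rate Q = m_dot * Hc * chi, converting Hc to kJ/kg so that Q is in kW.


Hc = 20.757 MJ/kg = 20.757 * 1000 kJ/kg = 20757 kJ/kg
Q = 0.643 kg/s * 20757 kJ/kg * 0.954 = 12733 kW

12733 kW


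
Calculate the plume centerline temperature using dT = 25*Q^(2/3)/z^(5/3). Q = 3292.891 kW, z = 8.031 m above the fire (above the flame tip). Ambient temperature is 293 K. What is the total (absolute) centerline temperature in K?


Q^(2/3) = 221.34
z^(5/3) = 32.207
dT = 25 * 221.34 / 32.207 = 171.81 K
T = 293 + 171.81 = 464.81 K

464.81 K


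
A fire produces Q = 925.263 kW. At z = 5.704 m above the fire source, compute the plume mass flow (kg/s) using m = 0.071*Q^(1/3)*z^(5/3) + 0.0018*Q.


Q^(1/3) = 9.7444
z^(5/3) = 18.210
First term = 0.071 * 9.7444 * 18.210 = 12.598
Second term = 0.0018 * 925.263 = 1.6655
m = 14.264 kg/s

14.264 kg/s


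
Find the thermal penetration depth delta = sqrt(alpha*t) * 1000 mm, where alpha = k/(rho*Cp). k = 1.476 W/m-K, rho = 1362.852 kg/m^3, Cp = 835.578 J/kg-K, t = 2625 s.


alpha = 1.476 / (1362.852 * 835.578) = 1.2961e-06 m^2/s
alpha * t = 0.0034024
delta = sqrt(0.0034024) * 1000 = 58.330 mm

58.330 mm


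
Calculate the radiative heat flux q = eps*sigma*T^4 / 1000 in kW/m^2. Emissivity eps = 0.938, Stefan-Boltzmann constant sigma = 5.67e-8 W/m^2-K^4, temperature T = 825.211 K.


T^4 = 4.6372e+11
q = 0.938 * 5.67e-8 * 4.6372e+11 / 1000 = 24.663 kW/m^2

24.663 kW/m^2


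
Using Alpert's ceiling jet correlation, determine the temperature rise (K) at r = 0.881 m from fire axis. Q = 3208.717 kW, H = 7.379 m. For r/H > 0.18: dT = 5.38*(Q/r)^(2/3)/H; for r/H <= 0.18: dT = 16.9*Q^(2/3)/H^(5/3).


r/H = 0.881 / 7.379 = 0.11939
r/H <= 0.18, so dT = 16.9*Q^(2/3)/H^(5/3)
Q^(2/3) = 217.55
H^(5/3) = 27.968
dT = 16.9 * 217.55 / 27.968 = 131.46 K

131.46 K


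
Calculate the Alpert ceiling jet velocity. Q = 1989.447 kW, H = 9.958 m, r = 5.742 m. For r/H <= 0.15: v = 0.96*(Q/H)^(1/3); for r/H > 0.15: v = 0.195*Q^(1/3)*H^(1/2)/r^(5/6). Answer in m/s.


r/H = 5.742 / 9.958 = 0.57662
r/H > 0.15, so v = 0.195*Q^(1/3)*H^(1/2)/r^(5/6)
Q^(1/3) = 12.577
H^(1/2) = 3.1556
r^(5/6) = 4.2909
v = 0.195 * 12.577 * 3.1556 / 4.2909 = 1.8036 m/s

1.8036 m/s


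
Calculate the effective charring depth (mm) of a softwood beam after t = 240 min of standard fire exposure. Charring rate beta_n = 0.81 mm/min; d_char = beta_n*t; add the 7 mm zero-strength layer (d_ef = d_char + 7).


d_char = 0.81 * 240 = 194.4 mm
d_ef = 194.4 + 1.0*7 = 201.4 mm

201.4 mm


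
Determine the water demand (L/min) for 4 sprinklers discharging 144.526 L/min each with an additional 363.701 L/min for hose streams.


Sprinkler demand = 4 * 144.526 = 578.104 L/min
Total = 578.104 + 363.701 = 941.805 L/min

941.805 L/min


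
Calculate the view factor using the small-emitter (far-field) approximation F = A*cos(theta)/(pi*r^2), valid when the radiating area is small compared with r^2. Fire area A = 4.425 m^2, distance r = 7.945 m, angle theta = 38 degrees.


cos(38 deg) = 0.78801
pi*r^2 = 198.31
F = 4.425 * 0.78801 / 198.31 = 0.017584

0.017584


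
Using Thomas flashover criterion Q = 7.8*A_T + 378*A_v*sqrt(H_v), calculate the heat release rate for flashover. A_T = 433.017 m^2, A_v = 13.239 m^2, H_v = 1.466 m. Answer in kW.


7.8*A_T = 3377.5
sqrt(H_v) = 1.2108
378*A_v*sqrt(H_v) = 6059.2
Q = 3377.5 + 6059.2 = 9436.7 kW

9436.7 kW


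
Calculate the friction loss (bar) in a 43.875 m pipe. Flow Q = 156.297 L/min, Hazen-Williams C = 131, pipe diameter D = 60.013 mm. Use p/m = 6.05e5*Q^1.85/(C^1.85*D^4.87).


Q^1.85 = 11450
C^1.85 = 8259.5
D^4.87 = 4.5715e+08
p/m = 0.0018347 bar/m
p_total = 0.0018347 * 43.875 = 0.080496 bar

0.080496 bar


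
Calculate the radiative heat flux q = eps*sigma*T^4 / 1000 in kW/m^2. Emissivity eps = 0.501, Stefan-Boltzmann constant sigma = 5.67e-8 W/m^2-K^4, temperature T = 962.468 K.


T^4 = 8.5811e+11
q = 0.501 * 5.67e-8 * 8.5811e+11 / 1000 = 24.376 kW/m^2

24.376 kW/m^2


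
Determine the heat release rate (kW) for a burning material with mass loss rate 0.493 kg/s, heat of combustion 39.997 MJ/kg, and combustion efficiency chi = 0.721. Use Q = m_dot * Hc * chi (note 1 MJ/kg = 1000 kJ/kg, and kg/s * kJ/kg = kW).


Hc = 39.997 MJ/kg = 39.997 * 1000 kJ/kg = 39997 kJ/kg
Q = 0.493 kg/s * 39997 kJ/kg * 0.721 = 14217 kW

14217 kW


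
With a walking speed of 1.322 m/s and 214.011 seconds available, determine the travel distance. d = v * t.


d = 1.322 * 214.011 = 282.92 m

282.92 m


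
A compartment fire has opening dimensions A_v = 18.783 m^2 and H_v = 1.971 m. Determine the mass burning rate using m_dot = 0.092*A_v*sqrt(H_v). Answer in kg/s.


sqrt(H_v) = 1.4039
m_dot = 0.092 * 18.783 * 1.4039 = 2.4260 kg/s

2.4260 kg/s


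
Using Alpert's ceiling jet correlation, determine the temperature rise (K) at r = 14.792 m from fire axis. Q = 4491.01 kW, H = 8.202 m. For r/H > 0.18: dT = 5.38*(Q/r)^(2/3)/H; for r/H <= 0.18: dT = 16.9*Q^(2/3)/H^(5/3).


r/H = 14.792 / 8.202 = 1.8035
r/H > 0.18, so dT = 5.38*(Q/r)^(2/3)/H
Q/r = 303.61
(Q/r)^(2/3) = 45.173
dT = 5.38 * 45.173 / 8.202 = 29.631 K

29.631 K


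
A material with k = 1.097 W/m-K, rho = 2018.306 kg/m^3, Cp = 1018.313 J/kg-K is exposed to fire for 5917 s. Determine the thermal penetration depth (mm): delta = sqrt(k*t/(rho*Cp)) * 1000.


alpha = 1.097 / (2018.306 * 1018.313) = 5.3375e-07 m^2/s
alpha * t = 0.0031582
delta = sqrt(0.0031582) * 1000 = 56.198 mm

56.198 mm


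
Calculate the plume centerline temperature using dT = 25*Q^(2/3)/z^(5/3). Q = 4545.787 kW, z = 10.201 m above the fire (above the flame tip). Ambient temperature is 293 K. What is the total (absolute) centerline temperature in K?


Q^(2/3) = 274.41
z^(5/3) = 47.981
dT = 25 * 274.41 / 47.981 = 142.98 K
T = 293 + 142.98 = 435.98 K

435.98 K


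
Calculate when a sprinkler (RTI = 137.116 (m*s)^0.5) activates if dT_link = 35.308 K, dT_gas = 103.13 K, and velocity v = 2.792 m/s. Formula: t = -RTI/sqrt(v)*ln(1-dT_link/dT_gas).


dT_link/dT_gas = 0.34236
ln(1 - 0.34236) = -0.41910
t = -137.116 / sqrt(2.792) * -0.41910 = 34.392 s

34.392 s


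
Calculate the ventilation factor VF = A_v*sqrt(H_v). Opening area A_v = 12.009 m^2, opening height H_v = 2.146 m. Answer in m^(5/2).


sqrt(H_v) = 1.4649
VF = 12.009 * 1.4649 = 17.592 m^(5/2)

17.592 m^(5/2)


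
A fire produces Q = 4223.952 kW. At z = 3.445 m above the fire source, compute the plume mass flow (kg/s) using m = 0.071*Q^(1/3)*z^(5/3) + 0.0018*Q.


Q^(1/3) = 16.165
z^(5/3) = 7.8581
First term = 0.071 * 16.165 * 7.8581 = 9.0188
Second term = 0.0018 * 4223.952 = 7.6031
m = 16.622 kg/s

16.622 kg/s


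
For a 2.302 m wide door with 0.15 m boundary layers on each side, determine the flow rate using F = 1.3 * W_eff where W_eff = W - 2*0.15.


W_eff = 2.302 - 0.30 = 2.002 m
F = 1.3 * 2.002 = 2.6026 persons/s

2.6026 persons/s


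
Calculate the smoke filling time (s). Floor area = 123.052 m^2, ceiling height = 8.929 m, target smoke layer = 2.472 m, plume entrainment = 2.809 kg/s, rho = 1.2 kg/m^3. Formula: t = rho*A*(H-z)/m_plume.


H - z = 6.457 m
t = 1.2 * 123.052 * 6.457 / 2.809 = 339.43 s

339.43 s


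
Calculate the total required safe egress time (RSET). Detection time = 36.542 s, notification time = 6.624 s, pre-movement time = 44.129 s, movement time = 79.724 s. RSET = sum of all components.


Total = 36.542 + 6.624 + 44.129 + 79.724 = 167.019 s

167.019 s


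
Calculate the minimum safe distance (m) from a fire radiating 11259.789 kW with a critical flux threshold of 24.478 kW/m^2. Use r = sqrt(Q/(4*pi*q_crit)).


4*pi*q_crit = 307.60
Q/(4*pi*q_crit) = 36.605
r = sqrt(36.605) = 6.0502 m

6.0502 m


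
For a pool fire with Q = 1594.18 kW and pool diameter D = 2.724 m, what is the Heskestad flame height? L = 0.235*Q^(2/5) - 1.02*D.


Q^(2/5) = 19.099
0.235 * Q^(2/5) = 4.4883
1.02 * D = 2.7785
L = 1.7098 m

1.7098 m


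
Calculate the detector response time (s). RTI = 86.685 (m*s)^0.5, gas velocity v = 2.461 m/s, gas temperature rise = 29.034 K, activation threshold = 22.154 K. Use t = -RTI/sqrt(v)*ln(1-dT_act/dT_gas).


dT_act/dT_gas = 0.76304
ln(1 - 0.76304) = -1.4398
t = -86.685 / sqrt(2.461) * -1.4398 = 79.562 s

79.562 s


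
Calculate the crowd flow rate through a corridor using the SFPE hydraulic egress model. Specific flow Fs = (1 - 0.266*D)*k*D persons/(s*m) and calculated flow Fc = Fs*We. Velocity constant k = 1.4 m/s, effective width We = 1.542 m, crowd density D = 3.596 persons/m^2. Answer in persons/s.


1 - 0.266*D = 1 - 0.266*3.596 = 0.043464
Fs = 0.043464 * 1.4 * 3.596 = 0.21882 persons/(s*m)
Fc = 0.21882 * 1.542 = 0.33741 persons/s

0.33741 persons/s


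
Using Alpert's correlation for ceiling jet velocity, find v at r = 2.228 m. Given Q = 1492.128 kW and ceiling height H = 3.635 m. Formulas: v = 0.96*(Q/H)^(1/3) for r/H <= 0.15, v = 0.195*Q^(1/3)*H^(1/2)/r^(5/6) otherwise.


r/H = 2.228 / 3.635 = 0.61293
r/H > 0.15, so v = 0.195*Q^(1/3)*H^(1/2)/r^(5/6)
Q^(1/3) = 11.427
H^(1/2) = 1.9066
r^(5/6) = 1.9495
v = 0.195 * 11.427 * 1.9066 / 1.9495 = 2.1792 m/s

2.1792 m/s


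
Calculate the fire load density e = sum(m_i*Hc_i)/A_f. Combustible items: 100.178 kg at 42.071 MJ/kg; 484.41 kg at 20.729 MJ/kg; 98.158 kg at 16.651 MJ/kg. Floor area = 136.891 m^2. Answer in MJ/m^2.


Total energy = 100.178*42.071 + 484.41*20.729 + 98.158*16.651
= 4214.589 + 10041.33 + 1634.429
= 15890.35 MJ
e = 15890.35 / 136.891 = 116.08 MJ/m^2

116.08 MJ/m^2


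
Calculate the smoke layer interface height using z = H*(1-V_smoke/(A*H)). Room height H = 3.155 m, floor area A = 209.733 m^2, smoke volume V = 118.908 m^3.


V/(A*H) = 0.17970
1 - 0.17970 = 0.82030
z = 3.155 * 0.82030 = 2.5881 m

2.5881 m


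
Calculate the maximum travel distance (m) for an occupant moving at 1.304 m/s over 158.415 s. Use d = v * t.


d = 1.304 * 158.415 = 206.57 m

206.57 m


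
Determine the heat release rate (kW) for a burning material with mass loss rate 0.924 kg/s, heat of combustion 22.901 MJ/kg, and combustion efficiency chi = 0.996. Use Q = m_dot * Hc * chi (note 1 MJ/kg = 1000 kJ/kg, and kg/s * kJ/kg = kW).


Hc = 22.901 MJ/kg = 22.901 * 1000 kJ/kg = 22901 kJ/kg
Q = 0.924 kg/s * 22901 kJ/kg * 0.996 = 21076 kW

21076 kW


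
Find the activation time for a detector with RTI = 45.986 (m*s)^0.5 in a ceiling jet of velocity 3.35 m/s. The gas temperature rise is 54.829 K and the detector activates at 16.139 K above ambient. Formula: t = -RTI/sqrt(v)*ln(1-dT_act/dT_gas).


dT_act/dT_gas = 0.29435
ln(1 - 0.29435) = -0.34864
t = -45.986 / sqrt(3.35) * -0.34864 = 8.7595 s

8.7595 s


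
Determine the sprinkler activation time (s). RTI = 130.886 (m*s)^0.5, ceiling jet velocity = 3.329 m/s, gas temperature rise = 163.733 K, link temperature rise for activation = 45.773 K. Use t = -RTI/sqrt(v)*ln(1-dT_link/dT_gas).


dT_link/dT_gas = 0.27956
ln(1 - 0.27956) = -0.32789
t = -130.886 / sqrt(3.329) * -0.32789 = 23.522 s

23.522 s


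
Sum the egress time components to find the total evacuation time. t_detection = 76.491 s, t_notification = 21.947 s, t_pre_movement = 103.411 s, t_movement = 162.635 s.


Total = 76.491 + 21.947 + 103.411 + 162.635 = 364.484 s

364.484 s


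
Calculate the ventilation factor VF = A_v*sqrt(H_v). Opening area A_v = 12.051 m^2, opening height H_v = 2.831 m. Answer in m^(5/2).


sqrt(H_v) = 1.6826
VF = 12.051 * 1.6826 = 20.277 m^(5/2)

20.277 m^(5/2)


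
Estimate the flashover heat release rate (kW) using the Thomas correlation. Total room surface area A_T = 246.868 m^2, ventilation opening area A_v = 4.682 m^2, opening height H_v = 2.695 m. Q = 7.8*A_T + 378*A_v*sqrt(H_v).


7.8*A_T = 1925.6
sqrt(H_v) = 1.6416
378*A_v*sqrt(H_v) = 2905.4
Q = 1925.6 + 2905.4 = 4830.9 kW

4830.9 kW


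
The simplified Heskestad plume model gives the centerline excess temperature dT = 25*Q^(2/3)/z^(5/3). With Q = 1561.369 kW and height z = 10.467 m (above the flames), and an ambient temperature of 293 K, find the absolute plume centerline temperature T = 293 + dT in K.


Q^(2/3) = 134.59
z^(5/3) = 50.085
dT = 25 * 134.59 / 50.085 = 67.180 K
T = 293 + 67.180 = 360.18 K

360.18 K


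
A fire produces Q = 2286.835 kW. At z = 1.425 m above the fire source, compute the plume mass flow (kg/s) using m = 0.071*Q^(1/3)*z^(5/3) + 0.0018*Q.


Q^(1/3) = 13.175
z^(5/3) = 1.8045
First term = 0.071 * 13.175 * 1.8045 = 1.6880
Second term = 0.0018 * 2286.835 = 4.1163
m = 5.8043 kg/s

5.8043 kg/s


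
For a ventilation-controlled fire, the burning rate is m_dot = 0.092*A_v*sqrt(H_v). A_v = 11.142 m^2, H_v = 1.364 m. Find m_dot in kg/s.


sqrt(H_v) = 1.1679
m_dot = 0.092 * 11.142 * 1.1679 = 1.1972 kg/s

1.1972 kg/s


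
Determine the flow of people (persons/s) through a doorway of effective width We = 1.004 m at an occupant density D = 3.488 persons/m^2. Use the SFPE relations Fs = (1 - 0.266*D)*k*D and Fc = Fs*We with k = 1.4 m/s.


1 - 0.266*D = 1 - 0.266*3.488 = 0.072192
Fs = 0.072192 * 1.4 * 3.488 = 0.35253 persons/(s*m)
Fc = 0.35253 * 1.004 = 0.35394 persons/s

0.35394 persons/s


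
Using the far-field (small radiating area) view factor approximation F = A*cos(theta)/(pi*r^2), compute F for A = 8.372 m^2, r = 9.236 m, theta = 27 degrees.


cos(27 deg) = 0.89101
pi*r^2 = 267.99
F = 8.372 * 0.89101 / 267.99 = 0.027835

0.027835


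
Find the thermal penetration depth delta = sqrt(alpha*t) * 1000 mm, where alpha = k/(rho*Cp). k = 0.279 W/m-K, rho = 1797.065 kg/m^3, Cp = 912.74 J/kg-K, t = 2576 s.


alpha = 0.279 / (1797.065 * 912.74) = 1.7010e-07 m^2/s
alpha * t = 0.00043817
delta = sqrt(0.00043817) * 1000 = 20.932 mm

20.932 mm


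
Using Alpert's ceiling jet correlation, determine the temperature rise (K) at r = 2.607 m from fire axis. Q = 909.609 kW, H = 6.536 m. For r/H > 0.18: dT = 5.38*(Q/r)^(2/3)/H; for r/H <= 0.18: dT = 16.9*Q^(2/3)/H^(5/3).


r/H = 2.607 / 6.536 = 0.39887
r/H > 0.18, so dT = 5.38*(Q/r)^(2/3)/H
Q/r = 348.91
(Q/r)^(2/3) = 49.561
dT = 5.38 * 49.561 / 6.536 = 40.796 K

40.796 K


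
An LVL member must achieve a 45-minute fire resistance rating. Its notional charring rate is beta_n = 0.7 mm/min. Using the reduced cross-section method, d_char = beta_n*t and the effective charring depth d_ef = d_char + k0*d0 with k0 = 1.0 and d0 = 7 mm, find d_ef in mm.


d_char = 0.7 * 45 = 31.5 mm
d_ef = 31.5 + 1.0*7 = 38.5 mm

38.5 mm


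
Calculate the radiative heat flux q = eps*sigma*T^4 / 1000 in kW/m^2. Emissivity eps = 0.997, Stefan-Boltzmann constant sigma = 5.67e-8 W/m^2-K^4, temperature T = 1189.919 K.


T^4 = 2.0048e+12
q = 0.997 * 5.67e-8 * 2.0048e+12 / 1000 = 113.33 kW/m^2

113.33 kW/m^2


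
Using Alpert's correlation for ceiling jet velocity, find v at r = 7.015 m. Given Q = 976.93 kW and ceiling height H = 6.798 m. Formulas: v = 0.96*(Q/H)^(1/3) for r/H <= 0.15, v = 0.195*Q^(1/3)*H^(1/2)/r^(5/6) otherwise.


r/H = 7.015 / 6.798 = 1.0319
r/H > 0.15, so v = 0.195*Q^(1/3)*H^(1/2)/r^(5/6)
Q^(1/3) = 9.9225
H^(1/2) = 2.6073
r^(5/6) = 5.0702
v = 0.195 * 9.9225 * 2.6073 / 5.0702 = 0.99500 m/s

0.99500 m/s


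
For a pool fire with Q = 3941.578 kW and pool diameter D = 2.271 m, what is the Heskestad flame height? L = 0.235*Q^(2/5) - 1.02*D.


Q^(2/5) = 27.433
0.235 * Q^(2/5) = 6.4467
1.02 * D = 2.3164
L = 4.1303 m

4.1303 m


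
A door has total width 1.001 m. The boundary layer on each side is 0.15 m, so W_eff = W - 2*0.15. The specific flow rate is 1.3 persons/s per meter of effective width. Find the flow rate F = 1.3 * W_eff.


W_eff = 1.001 - 0.30 = 0.701 m
F = 1.3 * 0.701 = 0.91130 persons/s

0.91130 persons/s


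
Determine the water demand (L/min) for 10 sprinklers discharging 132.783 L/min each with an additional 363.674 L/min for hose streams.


Sprinkler demand = 10 * 132.783 = 1327.83 L/min
Total = 1327.83 + 363.674 = 1691.504 L/min

1691.504 L/min


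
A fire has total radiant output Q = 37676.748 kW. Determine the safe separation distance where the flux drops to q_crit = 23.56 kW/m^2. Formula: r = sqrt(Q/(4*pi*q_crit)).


4*pi*q_crit = 296.06
Q/(4*pi*q_crit) = 127.26
r = sqrt(127.26) = 11.281 m

11.281 m


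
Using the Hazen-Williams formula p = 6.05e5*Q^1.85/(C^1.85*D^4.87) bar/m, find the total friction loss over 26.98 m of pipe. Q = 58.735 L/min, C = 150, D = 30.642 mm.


Q^1.85 = 1872.7
C^1.85 = 10611
D^4.87 = 1.7313e+07
p/m = 0.0061671 bar/m
p_total = 0.0061671 * 26.98 = 0.16639 bar

0.16639 bar


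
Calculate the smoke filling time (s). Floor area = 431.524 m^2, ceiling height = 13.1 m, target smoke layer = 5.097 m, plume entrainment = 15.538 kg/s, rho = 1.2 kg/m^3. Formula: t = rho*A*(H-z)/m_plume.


H - z = 8.003 m
t = 1.2 * 431.524 * 8.003 / 15.538 = 266.71 s

266.71 s


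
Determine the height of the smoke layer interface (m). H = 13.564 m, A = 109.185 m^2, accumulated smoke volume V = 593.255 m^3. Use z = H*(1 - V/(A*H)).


V/(A*H) = 0.40058
1 - 0.40058 = 0.59942
z = 13.564 * 0.59942 = 8.1305 m

8.1305 m


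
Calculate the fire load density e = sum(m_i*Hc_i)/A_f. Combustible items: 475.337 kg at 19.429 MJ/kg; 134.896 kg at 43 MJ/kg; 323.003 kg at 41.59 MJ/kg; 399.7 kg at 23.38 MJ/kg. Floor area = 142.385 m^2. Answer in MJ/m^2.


Total energy = 475.337*19.429 + 134.896*43 + 323.003*41.59 + 399.7*23.38
= 9235.323 + 5800.528 + 13433.69 + 9344.986
= 37814.53 MJ
e = 37814.53 / 142.385 = 265.58 MJ/m^2

265.58 MJ/m^2


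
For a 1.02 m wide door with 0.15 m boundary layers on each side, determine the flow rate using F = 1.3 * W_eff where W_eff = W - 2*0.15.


W_eff = 1.02 - 0.30 = 0.72 m
F = 1.3 * 0.72 = 0.936 persons/s

0.936 persons/s


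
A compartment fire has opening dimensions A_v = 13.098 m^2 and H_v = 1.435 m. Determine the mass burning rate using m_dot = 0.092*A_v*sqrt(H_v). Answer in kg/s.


sqrt(H_v) = 1.1979
m_dot = 0.092 * 13.098 * 1.1979 = 1.4435 kg/s

1.4435 kg/s


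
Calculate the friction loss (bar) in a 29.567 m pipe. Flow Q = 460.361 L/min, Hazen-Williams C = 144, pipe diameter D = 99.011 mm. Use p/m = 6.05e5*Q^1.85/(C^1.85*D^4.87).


Q^1.85 = 84476
C^1.85 = 9839.4
D^4.87 = 5.2357e+09
p/m = 0.00099206 bar/m
p_total = 0.00099206 * 29.567 = 0.029332 bar

0.029332 bar


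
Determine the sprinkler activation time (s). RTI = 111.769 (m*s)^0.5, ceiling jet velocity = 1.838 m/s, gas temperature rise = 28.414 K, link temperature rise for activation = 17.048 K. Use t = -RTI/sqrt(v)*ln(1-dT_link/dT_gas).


dT_link/dT_gas = 0.59999
ln(1 - 0.59999) = -0.91626
t = -111.769 / sqrt(1.838) * -0.91626 = 75.538 s

75.538 s


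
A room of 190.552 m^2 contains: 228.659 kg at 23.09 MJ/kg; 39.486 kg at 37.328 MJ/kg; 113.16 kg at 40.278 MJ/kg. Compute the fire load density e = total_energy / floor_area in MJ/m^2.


Total energy = 228.659*23.09 + 39.486*37.328 + 113.16*40.278
= 5279.736 + 1473.933 + 4557.858
= 11311.53 MJ
e = 11311.53 / 190.552 = 59.362 MJ/m^2

59.362 MJ/m^2


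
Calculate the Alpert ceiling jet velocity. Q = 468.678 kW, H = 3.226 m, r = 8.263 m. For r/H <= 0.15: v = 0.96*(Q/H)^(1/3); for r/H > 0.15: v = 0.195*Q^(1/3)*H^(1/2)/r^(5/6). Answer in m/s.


r/H = 8.263 / 3.226 = 2.5614
r/H > 0.15, so v = 0.195*Q^(1/3)*H^(1/2)/r^(5/6)
Q^(1/3) = 7.7677
H^(1/2) = 1.7961
r^(5/6) = 5.8114
v = 0.195 * 7.7677 * 1.7961 / 5.8114 = 0.46814 m/s

0.46814 m/s


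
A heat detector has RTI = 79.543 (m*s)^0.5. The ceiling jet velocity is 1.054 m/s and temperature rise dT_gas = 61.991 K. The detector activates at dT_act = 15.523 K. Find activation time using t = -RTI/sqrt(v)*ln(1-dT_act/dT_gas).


dT_act/dT_gas = 0.25041
ln(1 - 0.25041) = -0.28823
t = -79.543 / sqrt(1.054) * -0.28823 = 22.331 s

22.331 s


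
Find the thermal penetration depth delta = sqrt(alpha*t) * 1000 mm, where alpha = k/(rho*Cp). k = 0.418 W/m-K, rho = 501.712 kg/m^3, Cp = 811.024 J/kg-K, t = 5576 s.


alpha = 0.418 / (501.712 * 811.024) = 1.0273e-06 m^2/s
alpha * t = 0.0057281
delta = sqrt(0.0057281) * 1000 = 75.684 mm

75.684 mm


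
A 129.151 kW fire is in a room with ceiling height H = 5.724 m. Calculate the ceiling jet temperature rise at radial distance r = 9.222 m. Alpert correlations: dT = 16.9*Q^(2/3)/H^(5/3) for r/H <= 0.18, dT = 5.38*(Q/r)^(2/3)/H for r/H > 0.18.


r/H = 9.222 / 5.724 = 1.6111
r/H > 0.18, so dT = 5.38*(Q/r)^(2/3)/H
Q/r = 14.005
(Q/r)^(2/3) = 5.8101
dT = 5.38 * 5.8101 / 5.724 = 5.4609 K

5.4609 K


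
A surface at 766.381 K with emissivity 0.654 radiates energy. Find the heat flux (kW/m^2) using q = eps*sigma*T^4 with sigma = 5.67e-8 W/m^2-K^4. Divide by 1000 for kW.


T^4 = 3.4497e+11
q = 0.654 * 5.67e-8 * 3.4497e+11 / 1000 = 12.792 kW/m^2

12.792 kW/m^2


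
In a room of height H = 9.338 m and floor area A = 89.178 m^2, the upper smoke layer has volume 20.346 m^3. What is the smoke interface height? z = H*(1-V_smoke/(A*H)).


V/(A*H) = 0.024432
1 - 0.024432 = 0.97557
z = 9.338 * 0.97557 = 9.1098 m

9.1098 m


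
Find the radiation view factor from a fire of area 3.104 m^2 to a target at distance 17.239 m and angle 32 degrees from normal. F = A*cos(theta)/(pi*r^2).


cos(32 deg) = 0.84805
pi*r^2 = 933.63
F = 3.104 * 0.84805 / 933.63 = 0.0028195

0.0028195


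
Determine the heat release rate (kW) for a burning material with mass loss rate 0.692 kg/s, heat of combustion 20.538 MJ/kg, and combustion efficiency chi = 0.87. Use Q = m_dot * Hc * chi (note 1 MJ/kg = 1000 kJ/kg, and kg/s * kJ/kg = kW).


Hc = 20.538 MJ/kg = 20.538 * 1000 kJ/kg = 20538 kJ/kg
Q = 0.692 kg/s * 20538 kJ/kg * 0.87 = 12365 kW

12365 kW


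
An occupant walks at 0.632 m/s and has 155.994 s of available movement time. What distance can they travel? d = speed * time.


d = 0.632 * 155.994 = 98.588 m

98.588 m


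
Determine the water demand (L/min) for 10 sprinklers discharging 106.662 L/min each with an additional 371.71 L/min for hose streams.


Sprinkler demand = 10 * 106.662 = 1066.62 L/min
Total = 1066.62 + 371.71 = 1438.33 L/min

1438.33 L/min


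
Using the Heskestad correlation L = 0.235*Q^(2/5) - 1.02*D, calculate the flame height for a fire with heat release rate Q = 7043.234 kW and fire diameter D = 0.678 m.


Q^(2/5) = 34.603
0.235 * Q^(2/5) = 8.1316
1.02 * D = 0.69156
L = 7.4401 m

7.4401 m


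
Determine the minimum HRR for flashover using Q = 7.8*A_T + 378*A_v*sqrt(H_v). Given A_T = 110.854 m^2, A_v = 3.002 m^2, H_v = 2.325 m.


7.8*A_T = 864.66
sqrt(H_v) = 1.5248
378*A_v*sqrt(H_v) = 1730.3
Q = 864.66 + 1730.3 = 2594.9 kW

2594.9 kW


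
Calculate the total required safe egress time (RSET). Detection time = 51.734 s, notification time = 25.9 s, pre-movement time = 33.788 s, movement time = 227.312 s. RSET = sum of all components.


Total = 51.734 + 25.9 + 33.788 + 227.312 = 338.734 s

338.734 s


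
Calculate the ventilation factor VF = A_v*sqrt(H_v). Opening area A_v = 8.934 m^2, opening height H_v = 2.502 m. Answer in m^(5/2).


sqrt(H_v) = 1.5818
VF = 8.934 * 1.5818 = 14.132 m^(5/2)

14.132 m^(5/2)


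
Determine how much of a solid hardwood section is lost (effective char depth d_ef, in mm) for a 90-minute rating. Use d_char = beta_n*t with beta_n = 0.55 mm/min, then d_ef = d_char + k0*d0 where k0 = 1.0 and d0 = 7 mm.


d_char = 0.55 * 90 = 49.5 mm
d_ef = 49.5 + 1.0*7 = 56.5 mm

56.5 mm


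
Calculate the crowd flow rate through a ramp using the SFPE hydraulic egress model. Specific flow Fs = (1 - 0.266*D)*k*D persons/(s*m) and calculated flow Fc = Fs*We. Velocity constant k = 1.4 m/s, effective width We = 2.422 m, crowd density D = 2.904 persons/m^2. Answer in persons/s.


1 - 0.266*D = 1 - 0.266*2.904 = 0.22754
Fs = 0.22754 * 1.4 * 2.904 = 0.92507 persons/(s*m)
Fc = 0.92507 * 2.422 = 2.2405 persons/s

2.2405 persons/s


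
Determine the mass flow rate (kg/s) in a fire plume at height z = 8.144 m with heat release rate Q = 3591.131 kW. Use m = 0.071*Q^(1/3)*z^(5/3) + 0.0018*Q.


Q^(1/3) = 15.314
z^(5/3) = 32.966
First term = 0.071 * 15.314 * 32.966 = 35.843
Second term = 0.0018 * 3591.131 = 6.4640
m = 42.307 kg/s

42.307 kg/s


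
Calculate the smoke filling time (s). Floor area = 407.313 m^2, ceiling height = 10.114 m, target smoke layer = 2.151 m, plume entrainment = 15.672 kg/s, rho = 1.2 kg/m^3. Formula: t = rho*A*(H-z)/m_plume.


H - z = 7.963 m
t = 1.2 * 407.313 * 7.963 / 15.672 = 248.35 s

248.35 s
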